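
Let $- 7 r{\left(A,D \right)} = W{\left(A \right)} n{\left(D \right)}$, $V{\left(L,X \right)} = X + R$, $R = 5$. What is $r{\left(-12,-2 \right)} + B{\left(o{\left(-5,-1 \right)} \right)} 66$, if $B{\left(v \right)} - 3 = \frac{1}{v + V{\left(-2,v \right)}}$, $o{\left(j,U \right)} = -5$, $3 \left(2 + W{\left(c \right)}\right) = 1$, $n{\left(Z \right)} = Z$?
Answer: $\frac{19354}{105} \approx 184.32$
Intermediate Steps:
$W{\left(c \right)} = - \frac{5}{3}$ ($W{\left(c \right)} = -2 + \frac{1}{3} \cdot 1 = -2 + \frac{1}{3} = - \frac{5}{3}$)
$V{\left(L,X \right)} = 5 + X$ ($V{\left(L,X \right)} = X + 5 = 5 + X$)
$B{\left(v \right)} = 3 + \frac{1}{5 + 2 v}$ ($B{\left(v \right)} = 3 + \frac{1}{v + \left(5 + v\right)} = 3 + \frac{1}{5 + 2 v}$)
$r{\left(A,D \right)} = \frac{5 D}{21}$ ($r{\left(A,D \right)} = - \frac{\left(- \frac{5}{3}\right) D}{7} = \frac{5 D}{21}$)
$r{\left(-12,-2 \right)} + B{\left(o{\left(-5,-1 \right)} \right)} 66 = \frac{5}{21} \left(-2\right) + \frac{2 \left(8 + 3 \left(-5\right)\right)}{5 + 2 \left(-5\right)} 66 = - \frac{10}{21} + \frac{2 \left(8 - 15\right)}{5 - 10} \cdot 66 = - \frac{10}{21} + 2 \frac{1}{-5} \left(-7\right) 66 = - \frac{10}{21} + 2 \left(- \frac{1}{5}\right) \left(-7\right) 66 = - \frac{10}{21} + \frac{14}{5} \cdot 66 = - \frac{10}{21} + \frac{924}{5} = \frac{19354}{105}$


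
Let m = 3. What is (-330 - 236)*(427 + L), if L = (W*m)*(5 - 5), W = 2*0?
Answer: -241682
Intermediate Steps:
W = 0
L = 0 (L = (0*3)*(5 - 5) = 0*0 = 0)
(-330 - 236)*(427 + L) = (-330 - 236)*(427 + 0) = -566*427 = -241682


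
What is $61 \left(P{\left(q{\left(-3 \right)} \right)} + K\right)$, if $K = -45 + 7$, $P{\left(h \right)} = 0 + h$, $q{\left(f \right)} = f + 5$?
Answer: $-2196$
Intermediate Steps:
$q{\left(f \right)} = 5 + f$
$P{\left(h \right)} = h$
$K = -38$
$61 \left(P{\left(q{\left(-3 \right)} \right)} + K\right) = 61 \left(\left(5 - 3\right) - 38\right) = 61 \left(2 - 38\right) = 61 \left(-36\right) = -2196$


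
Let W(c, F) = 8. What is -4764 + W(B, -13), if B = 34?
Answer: -4756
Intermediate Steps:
-4764 + W(B, -13) = -4764 + 8 = -4756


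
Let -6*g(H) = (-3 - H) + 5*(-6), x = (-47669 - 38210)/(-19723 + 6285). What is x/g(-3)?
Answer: 85879/67190 ≈ 1.2782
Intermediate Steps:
x = 85879/13438 (x = -85879/(-13438) = -85879*(-1/13438) = 85879/13438 ≈ 6.3908)
g(H) = 11/2 + H/6 (g(H) = -((-3 - H) + 5*(-6))/6 = -((-3 - H) - 30)/6 = -(-33 - H)/6 = 11/2 + H/6)
x/g(-3) = 85879/(13438*(11/2 + (⅙)*(-3))) = 85879/(13438*(11/2 - ½)) = (85879/13438)/5 = (85879/13438)*(⅕) = 85879/67190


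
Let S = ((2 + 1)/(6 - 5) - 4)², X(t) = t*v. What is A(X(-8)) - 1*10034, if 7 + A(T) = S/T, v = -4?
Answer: -321311/32 ≈ -10041.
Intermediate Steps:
X(t) = -4*t (X(t) = t*(-4) = -4*t)
S = 1 (S = (3/1 - 4)² = (3*1 - 4)² = (3 - 4)² = (-1)² = 1)
A(T) = -7 + 1/T
A(X(-8)) - 1*10034 = (-7 + 1/(-4*(-8))) - 1*10034 = (-7 + 1/32) - 10034 = -223/32 - 10034 = -321311/32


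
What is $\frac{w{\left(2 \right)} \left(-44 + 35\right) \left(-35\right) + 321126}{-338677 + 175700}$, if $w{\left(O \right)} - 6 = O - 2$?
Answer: $- \frac{323016}{162977} \approx -1.982$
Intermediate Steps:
$w{\left(O \right)} = 4 + O$ ($w{\left(O \right)} = 6 + \left(O - 2\right) = 6 + \left(-2 + O\right) = 4 + O$)
$\frac{w{\left(2 \right)} \left(-44 + 35\right) \left(-35\right) + 321126}{-338677 + 175700} = \frac{\left(4 + 2\right) \left(-44 + 35\right) \left(-35\right) + 321126}{-338677 + 175700} = \frac{6 \left(-9\right) \left(-35\right) + 321126}{-162977} = \left(\left(-54\right) \left(-35\right) + 321126\right) \left(- \frac{1}{162977}\right) = \left(1890 + 321126\right) \left(- \frac{1}{162977}\right) = 323016 \left(- \frac{1}{162977}\right) = - \frac{323016}{162977}$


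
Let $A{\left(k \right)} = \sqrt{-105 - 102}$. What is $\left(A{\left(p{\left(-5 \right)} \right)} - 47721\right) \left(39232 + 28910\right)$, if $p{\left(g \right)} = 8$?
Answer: $-3251804382 + 204426 i \sqrt{23} \approx -3.2518 \cdot 10^{9} + 9.8039 \cdot 10^{5} i$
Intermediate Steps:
$A{\left(k \right)} = 3 i \sqrt{23}$ ($A{\left(k \right)} = \sqrt{-207} = 3 i \sqrt{23}$)
$\left(A{\left(p{\left(-5 \right)} \right)} - 47721\right) \left(39232 + 28910\right) = \left(3 i \sqrt{23} - 47721\right) \left(39232 + 28910\right) = \left(-47721 + 3 i \sqrt{23}\right) 68142 = -3251804382 + 204426 i \sqrt{23}$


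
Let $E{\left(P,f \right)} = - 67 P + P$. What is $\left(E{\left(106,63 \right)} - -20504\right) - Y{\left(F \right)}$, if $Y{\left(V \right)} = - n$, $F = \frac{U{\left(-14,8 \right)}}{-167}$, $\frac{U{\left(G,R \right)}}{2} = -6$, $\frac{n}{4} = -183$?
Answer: $12776$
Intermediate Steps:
$n = -732$ ($n = 4 \left(-183\right) = -732$)
$U{\left(G,R \right)} = -12$ ($U{\left(G,R \right)} = 2 \left(-6\right) = -12$)
$E{\left(P,f \right)} = - 66 P$
$F = \frac{12}{167}$ ($F = - \frac{12}{-167} = \left(-12\right) \left(- \frac{1}{167}\right) = \frac{12}{167} \approx 0.071856$)
$Y{\left(V \right)} = 732$ ($Y{\left(V \right)} = \left(-1\right) \left(-732\right) = 732$)
$\left(E{\left(106,63 \right)} - -20504\right) - Y{\left(F \right)} = \left(\left(-66\right) 106 - -20504\right) - 732 = \left(-6996 + 20504\right) - 732 = 13508 - 732 = 12776$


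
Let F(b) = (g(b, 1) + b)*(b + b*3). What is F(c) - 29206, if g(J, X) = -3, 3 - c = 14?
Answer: -28590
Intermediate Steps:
c = -11 (c = 3 - 1*14 = 3 - 14 = -11)
F(b) = 4*b*(-3 + b) (F(b) = (-3 + b)*(b + b*3) = (-3 + b)*(b + 3*b) = (-3 + b)*(4*b) = 4*b*(-3 + b))
F(c) - 29206 = 4*(-11)*(-3 - 11) - 29206 = 4*(-11)*(-14) - 29206 = 616 - 29206 = -28590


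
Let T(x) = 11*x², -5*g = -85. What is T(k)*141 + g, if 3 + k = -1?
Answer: 24833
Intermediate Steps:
g = 17 (g = -⅕*(-85) = 17)
k = -4 (k = -3 - 1 = -4)
T(k)*141 + g = (11*(-4)²)*141 + 17 = (11*16)*141 + 17 = 176*141 + 17 = 24816 + 17 = 24833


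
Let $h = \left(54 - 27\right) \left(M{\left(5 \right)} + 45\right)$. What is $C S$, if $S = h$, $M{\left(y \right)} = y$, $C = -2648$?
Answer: $-3574800$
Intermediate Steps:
$h = 1350$ ($h = \left(54 - 27\right) \left(5 + 45\right) = 27 \cdot 50 = 1350$)
$S = 1350$
$C S = \left(-2648\right) 1350 = -3574800$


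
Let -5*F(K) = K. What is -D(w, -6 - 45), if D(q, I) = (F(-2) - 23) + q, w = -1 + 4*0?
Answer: 118/5 ≈ 23.600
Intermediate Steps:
F(K) = -K/5
w = -1 (w = -1 + 0 = -1)
D(q, I) = -113/5 + q (D(q, I) = (-⅕*(-2) - 23) + q = (⅖ - 23) + q = -113/5 + q)
-D(w, -6 - 45) = -(-113/5 - 1) = -1*(-118/5) = 118/5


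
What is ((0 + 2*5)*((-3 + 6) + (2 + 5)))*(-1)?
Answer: -100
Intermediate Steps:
((0 + 2*5)*((-3 + 6) + (2 + 5)))*(-1) = ((0 + 10)*(3 + 7))*(-1) = (10*10)*(-1) = 100*(-1) = -100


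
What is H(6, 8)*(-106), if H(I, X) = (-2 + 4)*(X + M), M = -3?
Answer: -1060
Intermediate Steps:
H(I, X) = -6 + 2*X (H(I, X) = (-2 + 4)*(X - 3) = 2*(-3 + X) = -6 + 2*X)
H(6, 8)*(-106) = (-6 + 2*8)*(-106) = (-6 + 16)*(-106) = 10*(-106) = -1060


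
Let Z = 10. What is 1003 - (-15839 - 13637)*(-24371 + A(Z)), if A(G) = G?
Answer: -718063833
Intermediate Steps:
1003 - (-15839 - 13637)*(-24371 + A(Z)) = 1003 - (-15839 - 13637)*(-24371 + 10) = 1003 - (-29476)*(-24361) = 1003 - 1*718064836 = 1003 - 718064836 = -718063833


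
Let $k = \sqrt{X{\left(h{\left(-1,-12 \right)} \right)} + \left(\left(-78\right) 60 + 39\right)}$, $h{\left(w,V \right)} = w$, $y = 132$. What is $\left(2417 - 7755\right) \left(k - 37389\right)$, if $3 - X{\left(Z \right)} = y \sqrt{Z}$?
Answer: $199582482 - 5338 \sqrt{-4638 - 132 i} \approx 1.9958 \cdot 10^{8} + 3.6357 \cdot 10^{5} i$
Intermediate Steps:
$X{\left(Z \right)} = 3 - 132 \sqrt{Z}$
$k = \sqrt{-4638 - 132 i}$ ($k = \sqrt{\left(3 - 132 \sqrt{-1}\right) + \left(\left(-78\right) 60 + 39\right)} = \sqrt{\left(3 - 132 i\right) + \left(-4680 + 39\right)} = \sqrt{\left(3 - 132 i\right) - 4641} = \sqrt{-4638 - 132 i} \approx 0.969 - 68.11 i$)
$\left(2417 - 7755\right) \left(k - 37389\right) = \left(2417 - 7755\right) \left(\sqrt{-4638 - 132 i} - 37389\right) = - 5338 \left(-37389 + \sqrt{-4638 - 132 i}\right) = 199582482 - 5338 \sqrt{-4638 - 132 i}$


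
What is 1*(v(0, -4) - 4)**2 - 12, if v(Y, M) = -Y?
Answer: 4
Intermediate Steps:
1*(v(0, -4) - 4)**2 - 12 = 1*(-1*0 - 4)**2 - 12 = 1*(0 - 4)**2 - 12 = 1*(-4)**2 - 12 = 1*16 - 12 = 16 - 12 = 4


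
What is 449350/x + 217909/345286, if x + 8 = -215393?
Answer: -108216447591/74374949686 ≈ -1.4550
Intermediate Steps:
x = -215401 (x = -8 - 215393 = -215401)
449350/x + 217909/345286 = 449350/(-215401) + 217909/345286 = 449350*(-1/215401) + 217909*(1/345286) = -449350/215401 + 217909/345286 = -108216447591/74374949686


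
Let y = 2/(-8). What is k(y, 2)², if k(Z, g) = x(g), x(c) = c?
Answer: 4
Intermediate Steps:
y = -¼ (y = 2*(-⅛) = -¼ ≈ -0.25000)
k(Z, g) = g
k(y, 2)² = 2² = 4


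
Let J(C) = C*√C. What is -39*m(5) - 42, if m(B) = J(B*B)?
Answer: -4917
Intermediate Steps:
J(C) = C^(3/2)
m(B) = (B²)^(3/2) (m(B) = (B*B)^(3/2) = (B²)^(3/2))
-39*m(5) - 42 = -39*(5²)^(3/2) - 42 = -39*25^(3/2) - 42 = -39*125 - 42 = -4875 - 42 = -4917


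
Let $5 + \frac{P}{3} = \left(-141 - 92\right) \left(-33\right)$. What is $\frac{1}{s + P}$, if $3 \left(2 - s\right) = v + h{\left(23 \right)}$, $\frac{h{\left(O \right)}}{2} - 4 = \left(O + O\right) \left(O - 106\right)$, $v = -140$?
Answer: $\frac{3}{76930} \approx 3.8997 \cdot 10^{-5}$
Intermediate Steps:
$h{\left(O \right)} = 8 + 4 O \left(-106 + O\right)$ ($h{\left(O \right)} = 8 + 2 \left(O + O\right) \left(O - 106\right) = 8 + 2 \cdot 2 O \left(-106 + O\right) = 8 + 4 O \left(-106 + O\right)$)
$P = 23052$ ($P = -15 + 3 \left(-141 - 92\right) \left(-33\right) = -15 + 3 \left(\left(-233\right) \left(-33\right)\right) = -15 + 3 \cdot 7689 = -15 + 23067 = 23052$)
$s = \frac{7774}{3}$ ($s = 2 - \frac{-140 + \left(8 - 9752 + 4 \cdot 23^{2}\right)}{3} = 2 - \frac{-140 + \left(8 - 9752 + 4 \cdot 529\right)}{3} = 2 - \frac{-140 + \left(8 - 9752 + 2116\right)}{3} = 2 - \frac{-140 - 7628}{3} = 2 - - \frac{7768}{3} = 2 + \frac{7768}{3} = \frac{7774}{3} \approx 2591.3$)
$\frac{1}{s + P} = \frac{1}{\frac{7774}{3} + 23052} = \frac{1}{\frac{76930}{3}} = \frac{3}{76930}$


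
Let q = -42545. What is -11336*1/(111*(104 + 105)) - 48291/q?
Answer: 638012789/987001455 ≈ 0.64642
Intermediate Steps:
-11336*1/(111*(104 + 105)) - 48291/q = -11336*1/(111*(104 + 105)) - 48291/(-42545) = -11336/(111*209) - 48291*(-1/42545) = -11336/23199 + 48291/42545 = 638012789/987001455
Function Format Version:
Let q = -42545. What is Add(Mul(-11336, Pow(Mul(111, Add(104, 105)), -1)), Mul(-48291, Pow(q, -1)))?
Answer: Rational(638012789, 987001455) ≈ 0.64642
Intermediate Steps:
Add(Mul(-11336, Pow(Mul(111, Add(104, 105)), -1)), Mul(-48291, Pow(q, -1))) = Add(Mul(-11336, Pow(Mul(111, Add(104, 105)), -1)), Mul(-48291, Pow(-42545, -1))) = Add(Mul(-11336, Pow(Mul(111, 209), -1)), Mul(-48291, Rational(-1, 42545))) = Add(Mul(-11336, Pow(23199, -1)), Rational(48291, 42545)) = Add(Mul(-11336, Rational(1, 23199)), Rational(48291, 42545)) = Add(Rational(-11336, 23199), Rational(48291, 42545)) = Rational(638012789, 987001455)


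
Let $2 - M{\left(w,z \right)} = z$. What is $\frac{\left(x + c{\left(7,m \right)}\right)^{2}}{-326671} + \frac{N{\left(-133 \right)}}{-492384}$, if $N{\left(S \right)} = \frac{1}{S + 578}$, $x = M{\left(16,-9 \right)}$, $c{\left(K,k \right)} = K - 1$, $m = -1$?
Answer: $- \frac{63323370991}{71577170280480} \approx -0.00088469$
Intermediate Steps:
$c{\left(K,k \right)} = -1 + K$ ($c{\left(K,k \right)} = K - 1 = -1 + K$)
$M{\left(w,z \right)} = 2 - z$
$x = 11$ ($x = 2 - -9 = 2 + 9 = 11$)
$N{\left(S \right)} = \frac{1}{578 + S}$
$\frac{\left(x + c{\left(7,m \right)}\right)^{2}}{-326671} + \frac{N{\left(-133 \right)}}{-492384} = \frac{\left(11 + \left(-1 + 7\right)\right)^{2}}{-326671} + \frac{1}{\left(578 - 133\right) \left(-492384\right)} = \left(11 + 6\right)^{2} \left(- \frac{1}{326671}\right) + \frac{1}{445} \left(- \frac{1}{492384}\right) = 17^{2} \left(- \frac{1}{326671}\right) + \frac{1}{445} \left(- \frac{1}{492384}\right) = 289 \left(- \frac{1}{326671}\right) - \frac{1}{219110880} = - \frac{289}{326671} - \frac{1}{219110880} = - \frac{63323370991}{71577170280480}$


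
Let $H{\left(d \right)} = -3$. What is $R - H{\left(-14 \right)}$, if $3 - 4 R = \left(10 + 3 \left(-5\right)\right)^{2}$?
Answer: $- \frac{5}{2} \approx -2.5$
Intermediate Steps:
$R = - \frac{11}{2}$ ($R = \frac{3}{4} - \frac{\left(10 + 3 \left(-5\right)\right)^{2}}{4} = \frac{3}{4} - \frac{\left(10 - 15\right)^{2}}{4} = \frac{3}{4} - \frac{\left(-5\right)^{2}}{4} = \frac{3}{4} - \frac{25}{4} = - \frac{11}{2} \approx -5.5$)
$R - H{\left(-14 \right)} = - \frac{11}{2} - -3 = - \frac{11}{2} + 3 = - \frac{5}{2}$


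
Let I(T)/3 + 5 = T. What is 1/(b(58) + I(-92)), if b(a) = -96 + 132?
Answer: -1/255 ≈ -0.0039216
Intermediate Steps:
I(T) = -15 + 3*T
b(a) = 36
1/(b(58) + I(-92)) = 1/(36 + (-15 + 3*(-92))) = 1/(36 + (-15 - 276)) = 1/(36 - 291) = 1/(-255) = -1/255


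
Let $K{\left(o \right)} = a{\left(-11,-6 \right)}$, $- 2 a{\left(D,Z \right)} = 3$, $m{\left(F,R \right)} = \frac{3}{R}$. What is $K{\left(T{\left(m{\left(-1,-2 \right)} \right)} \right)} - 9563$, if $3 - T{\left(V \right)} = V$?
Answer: $- \frac{19129}{2} \approx -9564.5$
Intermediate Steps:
$a{\left(D,Z \right)} = - \frac{3}{2}$ ($a{\left(D,Z \right)} = \left(- \frac{1}{2}\right) 3 = - \frac{3}{2}$)
$T{\left(V \right)} = 3 - V$
$K{\left(o \right)} = - \frac{3}{2}$
$K{\left(T{\left(m{\left(-1,-2 \right)} \right)} \right)} - 9563 = - \frac{3}{2} - 9563 = - \frac{19129}{2}$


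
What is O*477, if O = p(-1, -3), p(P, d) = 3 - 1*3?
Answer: 0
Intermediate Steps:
p(P, d) = 0 (p(P, d) = 3 - 3 = 0)
O = 0
O*477 = 0*477 = 0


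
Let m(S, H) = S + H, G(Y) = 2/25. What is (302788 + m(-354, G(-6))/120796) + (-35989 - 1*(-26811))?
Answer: 221668207538/754975 ≈ 2.9361e+5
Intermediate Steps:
G(Y) = 2/25 (G(Y) = 2*(1/25) = 2/25)
m(S, H) = H + S
(302788 + m(-354, G(-6))/120796) + (-35989 - 1*(-26811)) = (302788 + (2/25 - 354)/120796) + (-35989 - 1*(-26811)) = (302788 - 8848/25*1/120796) + (-35989 + 26811) = (302788 - 2212/754975) - 9178 = 228597368088/754975 - 9178 = 221668207538/754975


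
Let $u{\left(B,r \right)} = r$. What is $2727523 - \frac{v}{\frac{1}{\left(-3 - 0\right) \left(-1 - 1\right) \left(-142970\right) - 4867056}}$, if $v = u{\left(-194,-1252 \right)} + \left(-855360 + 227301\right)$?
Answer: $-3602724712913$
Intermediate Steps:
$v = -629311$ ($v = -1252 + \left(-855360 + 227301\right) = -1252 - 628059 = -629311$)
$2727523 - \frac{v}{\frac{1}{\left(-3 - 0\right) \left(-1 - 1\right) \left(-142970\right) - 4867056}} = 2727523 - - \frac{629311}{\frac{1}{\left(-3 - 0\right) \left(-1 - 1\right) \left(-142970\right) - 4867056}} = 2727523 - - \frac{629311}{\frac{1}{\left(-3 + 0\right) \left(-2\right) \left(-142970\right) - 4867056}} = 2727523 - - \frac{629311}{\frac{1}{\left(-3\right) \left(-2\right) \left(-142970\right) - 4867056}} = 2727523 - - \frac{629311}{\frac{1}{6 \left(-142970\right) - 4867056}} = 2727523 - - \frac{629311}{\frac{1}{-857820 - 4867056}} = 2727523 - - \frac{629311}{\frac{1}{-5724876}} = 2727523 - - \frac{629311}{- \frac{1}{5724876}} = 2727523 - \left(-629311\right) \left(-5724876\right) = 2727523 - 3602727440436 = -3602724712913$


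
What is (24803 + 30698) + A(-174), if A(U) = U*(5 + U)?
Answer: 84907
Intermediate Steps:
(24803 + 30698) + A(-174) = (24803 + 30698) - 174*(5 - 174) = 55501 - 174*(-169) = 55501 + 29406 = 84907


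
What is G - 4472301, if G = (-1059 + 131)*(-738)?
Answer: -3787437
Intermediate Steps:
G = 684864 (G = -928*(-738) = 684864)
G - 4472301 = 684864 - 4472301 = -3787437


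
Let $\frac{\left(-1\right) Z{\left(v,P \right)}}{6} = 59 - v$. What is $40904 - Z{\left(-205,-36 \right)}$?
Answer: $42488$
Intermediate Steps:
$Z{\left(v,P \right)} = -354 + 6 v$ ($Z{\left(v,P \right)} = - 6 \left(59 - v\right) = -354 + 6 v$)
$40904 - Z{\left(-205,-36 \right)} = 40904 - \left(-354 + 6 \left(-205\right)\right) = 40904 - \left(-354 - 1230\right) = 40904 - -1584 = 40904 + 1584 = 42488$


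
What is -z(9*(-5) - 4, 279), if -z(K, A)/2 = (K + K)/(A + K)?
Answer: -98/115 ≈ -0.85217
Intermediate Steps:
z(K, A) = -4*K/(A + K) (z(K, A) = -2*(K + K)/(A + K) = -2*2*K/(A + K) = -4*K/(A + K))
-z(9*(-5) - 4, 279) = -(-4)*(9*(-5) - 4)/(279 + (9*(-5) - 4)) = -(-4)*(-45 - 4)/(279 + (-45 - 4)) = -(-4)*(-49)/(279 - 49) = -(-4)*(-49)/230 = -1*98/115 = -98/115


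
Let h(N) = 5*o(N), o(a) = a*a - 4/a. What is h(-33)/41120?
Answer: 35941/271392 ≈ 0.13243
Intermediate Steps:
o(a) = a² - 4/a
h(N) = 5*(-4 + N³)/N (h(N) = 5*((-4 + N³)/N) = 5*(-4 + N³)/N)
h(-33)/41120 = (5*(-4 + (-33)³)/(-33))/41120 = (5*(-1/33)*(-4 - 35937))*(1/41120) = (5*(-1/33)*(-35941))*(1/41120) = (179705/33)*(1/41120) = 35941/271392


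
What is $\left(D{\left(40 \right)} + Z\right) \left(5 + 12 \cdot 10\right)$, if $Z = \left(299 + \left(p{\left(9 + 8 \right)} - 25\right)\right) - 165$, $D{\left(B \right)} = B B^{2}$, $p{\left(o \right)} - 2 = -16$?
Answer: $8011875$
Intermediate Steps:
$p{\left(o \right)} = -14$ ($p{\left(o \right)} = 2 - 16 = -14$)
$D{\left(B \right)} = B^{3}$
$Z = 95$ ($Z = \left(299 - 39\right) - 165 = 260 - 165 = 95$)
$\left(D{\left(40 \right)} + Z\right) \left(5 + 12 \cdot 10\right) = \left(40^{3} + 95\right) \left(5 + 12 \cdot 10\right) = \left(64000 + 95\right) \left(5 + 120\right) = 64095 \cdot 125 = 8011875$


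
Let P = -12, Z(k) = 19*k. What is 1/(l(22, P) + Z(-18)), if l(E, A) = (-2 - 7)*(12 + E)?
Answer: -1/648 ≈ -0.0015432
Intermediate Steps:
l(E, A) = -108 - 9*E (l(E, A) = -9*(12 + E) = -108 - 9*E)
1/(l(22, P) + Z(-18)) = 1/((-108 - 9*22) + 19*(-18)) = 1/((-108 - 198) - 342) = 1/(-306 - 342) = 1/(-648) = -1/648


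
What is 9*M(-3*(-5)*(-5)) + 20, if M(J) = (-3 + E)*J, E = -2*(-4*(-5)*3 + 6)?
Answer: 91145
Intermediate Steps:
E = -132 (E = -2*(20*3 + 6) = -2*(60 + 6) = -2*66 = -132)
M(J) = -135*J (M(J) = (-3 - 132)*J = -135*J)
9*M(-3*(-5)*(-5)) + 20 = 9*(-135*(-3*(-5))*(-5)) + 20 = 9*(-2025*(-5)) + 20 = 9*(-135*(-75)) + 20 = 9*10125 + 20 = 91125 + 20 = 91145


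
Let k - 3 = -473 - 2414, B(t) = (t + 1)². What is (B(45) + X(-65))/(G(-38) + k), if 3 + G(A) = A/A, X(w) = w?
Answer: -2051/2886 ≈ -0.71067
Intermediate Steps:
B(t) = (1 + t)²
G(A) = -2 (G(A) = -3 + A/A = -3 + 1 = -2)
k = -2884 (k = 3 + (-473 - 2414) = 3 - 2887 = -2884)
(B(45) + X(-65))/(G(-38) + k) = ((1 + 45)² - 65)/(-2 - 2884) = (46² - 65)/(-2886) = (2116 - 65)*(-1/2886) = 2051*(-1/2886) = -2051/2886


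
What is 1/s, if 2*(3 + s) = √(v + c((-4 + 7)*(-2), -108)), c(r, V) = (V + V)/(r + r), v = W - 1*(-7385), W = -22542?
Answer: -12/15175 - 2*I*√15139/15175 ≈ -0.00079077 - 0.016216*I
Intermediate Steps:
v = -15157 (v = -22542 - 1*(-7385) = -22542 + 7385 = -15157)
c(r, V) = V/r (c(r, V) = (2*V)/((2*r)) = (2*V)*(1/(2*r)) = V/r)
s = -3 + I*√15139/2 (s = -3 + √(-15157 - 108*(-1/(2*(-4 + 7))))/2 = -3 + √(-15157 - 108/(3*(-2)))/2 = -3 + √(-15157 - 108/(-6))/2 = -3 + √(-15157 - 108*(-⅙))/2 = -3 + √(-15157 + 18)/2 = -3 + √(-15139)/2 = -3 + (I*√15139)/2 = -3 + I*√15139/2 ≈ -3.0 + 61.52*I)
1/s = 1/(-3 + I*√15139/2)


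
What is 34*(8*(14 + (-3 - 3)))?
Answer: 2176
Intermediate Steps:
34*(8*(14 + (-3 - 3))) = 34*(8*(14 - 6)) = 34*(8*8) = 34*64 = 2176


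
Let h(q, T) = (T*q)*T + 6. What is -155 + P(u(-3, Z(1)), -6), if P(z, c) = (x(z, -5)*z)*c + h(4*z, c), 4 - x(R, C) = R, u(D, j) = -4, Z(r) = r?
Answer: -533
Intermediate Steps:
x(R, C) = 4 - R
h(q, T) = 6 + q*T**2 (h(q, T) = q*T**2 + 6 = 6 + q*T**2)
P(z, c) = 6 + 4*z*c**2 + c*z*(4 - z) (P(z, c) = ((4 - z)*z)*c + (6 + (4*z)*c**2) = (z*(4 - z))*c + (6 + 4*z*c**2) = c*z*(4 - z) + (6 + 4*z*c**2) = 6 + 4*z*c**2 + c*z*(4 - z))
-155 + P(u(-3, Z(1)), -6) = -155 + (6 + 4*(-4)*(-6)**2 - 1*(-6)*(-4)*(-4 - 4)) = -155 + (6 + 4*(-4)*36 - 1*(-6)*(-4)*(-8)) = -155 + (6 - 576 + 192) = -155 - 378 = -533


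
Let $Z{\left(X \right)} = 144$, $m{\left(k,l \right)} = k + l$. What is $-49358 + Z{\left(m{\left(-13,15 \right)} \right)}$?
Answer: $-49214$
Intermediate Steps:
$-49358 + Z{\left(m{\left(-13,15 \right)} \right)} = -49358 + 144 = -49214$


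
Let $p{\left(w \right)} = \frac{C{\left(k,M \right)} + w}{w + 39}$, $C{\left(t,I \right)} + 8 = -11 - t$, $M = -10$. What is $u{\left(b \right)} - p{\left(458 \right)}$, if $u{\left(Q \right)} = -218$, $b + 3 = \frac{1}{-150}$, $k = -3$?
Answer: $- \frac{108788}{497} \approx -218.89$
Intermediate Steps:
$b = - \frac{451}{150}$ ($b = -3 + \frac{1}{-150} = -3 - \frac{1}{150} = - \frac{451}{150} \approx -3.0067$)
$C{\left(t,I \right)} = -19 - t$ ($C{\left(t,I \right)} = -8 - \left(11 + t\right) = -19 - t$)
$p{\left(w \right)} = \frac{-16 + w}{39 + w}$ ($p{\left(w \right)} = \frac{\left(-19 - -3\right) + w}{w + 39} = \frac{\left(-19 + 3\right) + w}{39 + w} = \frac{-16 + w}{39 + w}$)
$u{\left(b \right)} - p{\left(458 \right)} = -218 - \frac{-16 + 458}{39 + 458} = -218 - \frac{1}{497} \cdot 442 = -218 - \frac{442}{497} = - \frac{108788}{497}$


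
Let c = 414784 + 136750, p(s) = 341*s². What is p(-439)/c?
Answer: 65717861/551534 ≈ 119.15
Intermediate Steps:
c = 551534
p(-439)/c = (341*(-439)²)/551534 = (341*192721)*(1/551534) = 65717861*(1/551534) = 65717861/551534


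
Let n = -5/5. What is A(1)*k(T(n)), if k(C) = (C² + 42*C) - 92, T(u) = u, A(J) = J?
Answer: -133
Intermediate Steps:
n = -1 (n = -5*⅕ = -1)
k(C) = -92 + C² + 42*C
A(1)*k(T(n)) = 1*(-92 + (-1)² + 42*(-1)) = 1*(-92 + 1 - 42) = 1*(-133) = -133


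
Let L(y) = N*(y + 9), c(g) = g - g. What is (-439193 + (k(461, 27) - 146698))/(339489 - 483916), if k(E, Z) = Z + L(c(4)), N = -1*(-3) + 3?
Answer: 585810/144427 ≈ 4.0561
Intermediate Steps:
c(g) = 0
N = 6 (N = 3 + 3 = 6)
L(y) = 54 + 6*y (L(y) = 6*(y + 9) = 6*(9 + y) = 54 + 6*y)
k(E, Z) = 54 + Z (k(E, Z) = Z + (54 + 6*0) = Z + (54 + 0) = Z + 54 = 54 + Z)
(-439193 + (k(461, 27) - 146698))/(339489 - 483916) = (-439193 + ((54 + 27) - 146698))/(339489 - 483916) = (-439193 + (81 - 146698))/(-144427) = (-439193 - 146617)*(-1/144427) = -585810*(-1/144427) = 585810/144427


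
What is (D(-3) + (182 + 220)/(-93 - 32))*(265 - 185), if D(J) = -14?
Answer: -34432/25 ≈ -1377.3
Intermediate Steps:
(D(-3) + (182 + 220)/(-93 - 32))*(265 - 185) = (-14 + (182 + 220)/(-93 - 32))*(265 - 185) = (-14 + 402/(-125))*80 = (-14 + 402*(-1/125))*80 = (-14 - 402/125)*80 = -2152/125*80 = -34432/25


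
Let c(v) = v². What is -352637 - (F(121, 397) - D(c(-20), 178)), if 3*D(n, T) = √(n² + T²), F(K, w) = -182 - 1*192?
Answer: -352263 + 2*√47921/3 ≈ -3.5212e+5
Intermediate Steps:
F(K, w) = -374 (F(K, w) = -182 - 192 = -374)
D(n, T) = √(T² + n²)/3 (D(n, T) = √(n² + T²)/3 = √(T² + n²)/3)
-352637 - (F(121, 397) - D(c(-20), 178)) = -352637 - (-374 - √(178² + ((-20)²)²)/3) = -352637 - (-374 - √(31684 + 400²)/3) = -352637 - (-374 - √(31684 + 160000)/3) = -352637 - (-374 - √191684/3) = -352637 - (-374 - 2*√47921/3) = -352637 + (374 + 2*√47921/3) = -352263 + 2*√47921/3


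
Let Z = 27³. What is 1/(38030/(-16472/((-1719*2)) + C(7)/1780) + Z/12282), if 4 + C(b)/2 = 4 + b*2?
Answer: 15053854982/119123656177833 ≈ 0.00012637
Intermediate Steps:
C(b) = 4*b (C(b) = -8 + 2*(4 + b*2) = -8 + 2*(4 + 2*b) = -8 + (8 + 4*b) = 4*b)
Z = 19683
1/(38030/(-16472/((-1719*2)) + C(7)/1780) + Z/12282) = 1/(38030/(-16472/((-1719*2)) + (4*7)/1780) + 19683/12282) = 1/(38030/(-16472/(-3438) + 28*(1/1780)) + 19683*(1/12282)) = 1/(38030/(-16472*(-1/3438) + 7/445) + 6561/4094) = 1/(38030/(8236/1719 + 7/445) + 6561/4094) = 1/(38030/(3677053/764955) + 6561/4094) = 1/(38030*(764955/3677053) + 6561/4094) = 1/(29091238650/3677053 + 6561/4094) = 1/(119123656177833/15053854982) = 15053854982/119123656177833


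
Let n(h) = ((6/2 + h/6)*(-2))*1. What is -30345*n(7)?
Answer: 252875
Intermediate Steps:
n(h) = -6 - h/3 (n(h) = ((6*(½) + h*(⅙))*(-2))*1 = ((3 + h/6)*(-2))*1 = (-6 - h/3)*1 = -6 - h/3)
-30345*n(7) = -30345*(-6 - ⅓*7) = -30345*(-6 - 7/3) = -30345*(-25/3) = 252875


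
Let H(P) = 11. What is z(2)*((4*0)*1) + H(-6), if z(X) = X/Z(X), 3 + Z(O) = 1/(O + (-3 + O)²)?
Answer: 11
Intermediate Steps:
Z(O) = -3 + 1/(O + (-3 + O)²)
z(X) = X*(X + (-3 + X)²)/(1 - 3*X - 3*(-3 + X)²) (z(X) = X/(((1 - 3*X - 3*(-3 + X)²)/(X + (-3 + X)²))) = X*((X + (-3 + X)²)/(1 - 3*X - 3*(-3 + X)²)) = X*(X + (-3 + X)²)/(1 - 3*X - 3*(-3 + X)²))
z(2)*((4*0)*1) + H(-6) = (2*(-9 - 1*2² + 5*2)/(26 - 15*2 + 3*2²))*((4*0)*1) + 11 = (2*(-9 - 1*4 + 10)/(26 - 30 + 3*4))*(0*1) + 11 = (2*(-9 - 4 + 10)/(26 - 30 + 12))*0 + 11 = (2*(-3)/8)*0 + 11 = (2*(⅛)*(-3))*0 + 11 = -¾*0 + 11 = 0 + 11 = 11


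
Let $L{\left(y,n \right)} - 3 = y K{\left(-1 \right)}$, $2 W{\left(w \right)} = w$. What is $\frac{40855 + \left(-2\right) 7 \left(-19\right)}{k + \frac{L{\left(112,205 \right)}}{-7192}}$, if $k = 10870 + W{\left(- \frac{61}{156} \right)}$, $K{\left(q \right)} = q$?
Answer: $\frac{2883486762}{762213493} \approx 3.783$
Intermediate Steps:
$W{\left(w \right)} = \frac{w}{2}$
$L{\left(y,n \right)} = 3 - y$ ($L{\left(y,n \right)} = 3 + y \left(-1\right) = 3 - y$)
$k = \frac{3391379}{312}$ ($k = 10870 + \frac{\left(-61\right) \frac{1}{156}}{2} = 10870 + \frac{1}{2} \left(- \frac{61}{156}\right) = 10870 - \frac{61}{312} = \frac{3391379}{312} \approx 10870.0$)
$\frac{40855 + \left(-2\right) 7 \left(-19\right)}{k + \frac{L{\left(112,205 \right)}}{-7192}} = \frac{40855 + \left(-2\right) 7 \left(-19\right)}{\frac{3391379}{312} + \frac{3 - 112}{-7192}} = \frac{40855 - -266}{\frac{3391379}{312} + \left(3 - 112\right) \left(- \frac{1}{7192}\right)} = \frac{40855 + 266}{\frac{3391379}{312} - - \frac{109}{7192}} = \frac{41121}{\frac{3391379}{312} + \frac{109}{7192}} = \frac{41121}{\frac{762213493}{70122}} = 41121 \cdot \frac{70122}{762213493} = \frac{2883486762}{762213493}$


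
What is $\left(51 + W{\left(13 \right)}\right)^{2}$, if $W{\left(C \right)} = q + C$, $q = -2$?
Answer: $3844$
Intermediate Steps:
$W{\left(C \right)} = -2 + C$
$\left(51 + W{\left(13 \right)}\right)^{2} = \left(51 + \left(-2 + 13\right)\right)^{2} = \left(51 + 11\right)^{2} = 62^{2} = 3844$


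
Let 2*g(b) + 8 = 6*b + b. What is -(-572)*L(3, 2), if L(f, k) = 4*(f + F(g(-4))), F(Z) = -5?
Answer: -4576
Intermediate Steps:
g(b) = -4 + 7*b/2 (g(b) = -4 + (6*b + b)/2 = -4 + (7*b)/2 = -4 + 7*b/2)
L(f, k) = -20 + 4*f (L(f, k) = 4*(f - 5) = 4*(-5 + f) = -20 + 4*f)
-(-572)*L(3, 2) = -(-572)*(-20 + 4*3) = -(-572)*(-20 + 12) = -(-572)*(-8) = -44*104 = -4576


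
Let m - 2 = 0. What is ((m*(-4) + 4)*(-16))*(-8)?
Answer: -512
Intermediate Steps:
m = 2 (m = 2 + 0 = 2)
((m*(-4) + 4)*(-16))*(-8) = ((2*(-4) + 4)*(-16))*(-8) = ((-8 + 4)*(-16))*(-8) = -4*(-16)*(-8) = 64*(-8) = -512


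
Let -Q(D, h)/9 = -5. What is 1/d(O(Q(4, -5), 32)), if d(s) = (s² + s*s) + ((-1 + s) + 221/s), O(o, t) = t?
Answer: 32/66749 ≈ 0.00047941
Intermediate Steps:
Q(D, h) = 45 (Q(D, h) = -9*(-5) = 45)
d(s) = -1 + s + 2*s² + 221/s (d(s) = (s² + s²) + (-1 + s + 221/s) = 2*s² + (-1 + s + 221/s) = -1 + s + 2*s² + 221/s)
1/d(O(Q(4, -5), 32)) = 1/(-1 + 32 + 2*32² + 221/32) = 1/(-1 + 32 + 2*1024 + 221*(1/32)) = 1/(-1 + 32 + 2048 + 221/32) = 1/(66749/32) = 32/66749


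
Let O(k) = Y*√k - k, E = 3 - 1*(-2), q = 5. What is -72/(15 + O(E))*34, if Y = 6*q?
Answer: 306/55 - 918*√5/55 ≈ -31.758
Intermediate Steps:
E = 5 (E = 3 + 2 = 5)
Y = 30 (Y = 6*5 = 30)
O(k) = -k + 30*√k (O(k) = 30*√k - k = -k + 30*√k)
-72/(15 + O(E))*34 = -72/(15 + (-1*5 + 30*√5))*34 = -72/(15 + (-5 + 30*√5))*34 = -72/(10 + 30*√5)*34 = -2448/(10 + 30*√5)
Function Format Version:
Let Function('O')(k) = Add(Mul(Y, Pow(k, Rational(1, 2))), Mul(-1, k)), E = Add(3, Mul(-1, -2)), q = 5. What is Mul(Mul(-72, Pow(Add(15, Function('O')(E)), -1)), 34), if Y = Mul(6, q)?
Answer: Add(Rational(306, 55), Mul(Rational(-918, 55), Pow(5, Rational(1, 2)))) ≈ -31.758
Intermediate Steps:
E = 5 (E = Add(3, 2) = 5)
Y = 30 (Y = Mul(6, 5) = 30)
Function('O')(k) = Add(Mul(-1, k), Mul(30, Pow(k, Rational(1, 2)))) (Function('O')(k) = Add(Mul(30, Pow(k, Rational(1, 2))), Mul(-1, k)) = Add(Mul(-1, k), Mul(30, Pow(k, Rational(1, 2)))))
Mul(Mul(-72, Pow(Add(15, Function('O')(E)), -1)), 34) = Mul(Mul(-72, Pow(Add(15, Add(Mul(-1, 5), Mul(30, Pow(5, Rational(1, 2))))), -1)), 34) = Mul(Mul(-72, Pow(Add(15, Add(-5, Mul(30, Pow(5, Rational(1, 2))))), -1)), 34) = Mul(Mul(-72, Pow(Add(10, Mul(30, Pow(5, Rational(1, 2)))), -1)), 34) = Mul(-2448, Pow(Add(10, Mul(30, Pow(5, Rational(1, 2)))), -1))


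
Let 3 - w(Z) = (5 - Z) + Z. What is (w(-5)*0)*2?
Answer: 0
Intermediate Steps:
w(Z) = -2 (w(Z) = 3 - ((5 - Z) + Z) = 3 - 1*5 = 3 - 5 = -2)
(w(-5)*0)*2 = -2*0*2 = 0*2 = 0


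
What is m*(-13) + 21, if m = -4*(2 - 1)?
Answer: 73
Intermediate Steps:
m = -4 (m = -4*1 = -4)
m*(-13) + 21 = -4*(-13) + 21 = 52 + 21 = 73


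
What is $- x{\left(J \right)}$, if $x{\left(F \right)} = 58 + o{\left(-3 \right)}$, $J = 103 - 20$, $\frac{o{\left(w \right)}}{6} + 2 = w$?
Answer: $-28$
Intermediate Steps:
$o{\left(w \right)} = -12 + 6 w$
$J = 83$
$x{\left(F \right)} = 28$ ($x{\left(F \right)} = 58 + \left(-12 + 6 \left(-3\right)\right) = 58 - 30 = 28$)
$- x{\left(J \right)} = \left(-1\right) 28 = -28$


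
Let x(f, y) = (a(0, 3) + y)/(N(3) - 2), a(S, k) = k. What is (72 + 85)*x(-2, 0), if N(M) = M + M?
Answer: 471/4 ≈ 117.75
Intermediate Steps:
N(M) = 2*M
x(f, y) = ¾ + y/4 (x(f, y) = (3 + y)/(2*3 - 2) = (3 + y)/(6 - 2) = (3 + y)/4 = (3 + y)*(¼) = ¾ + y/4)
(72 + 85)*x(-2, 0) = (72 + 85)*(¾ + (¼)*0) = 157*(¾ + 0) = 157*(¾) = 471/4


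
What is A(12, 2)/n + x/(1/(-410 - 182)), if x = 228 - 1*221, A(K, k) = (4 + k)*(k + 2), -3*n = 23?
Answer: -95384/23 ≈ -4147.1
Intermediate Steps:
n = -23/3 (n = -1/3*23 = -23/3 ≈ -7.6667)
A(K, k) = (2 + k)*(4 + k) (A(K, k) = (4 + k)*(2 + k) = (2 + k)*(4 + k))
x = 7 (x = 228 - 221 = 7)
A(12, 2)/n + x/(1/(-410 - 182)) = (8 + 2**2 + 6*2)/(-23/3) + 7/(1/(-410 - 182)) = (8 + 4 + 12)*(-3/23) + 7/(1/(-592)) = 24*(-3/23) + 7/(-1/592) = -72/23 + 7*(-592) = -72/23 - 4144 = -95384/23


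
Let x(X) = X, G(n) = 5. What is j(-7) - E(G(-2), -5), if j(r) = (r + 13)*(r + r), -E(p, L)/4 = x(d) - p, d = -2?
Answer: -112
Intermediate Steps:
E(p, L) = 8 + 4*p (E(p, L) = -4*(-2 - p) = 8 + 4*p)
j(r) = 2*r*(13 + r) (j(r) = (13 + r)*(2*r) = 2*r*(13 + r))
j(-7) - E(G(-2), -5) = 2*(-7)*(13 - 7) - (8 + 4*5) = 2*(-7)*6 - (8 + 20) = -84 - 1*28 = -84 - 28 = -112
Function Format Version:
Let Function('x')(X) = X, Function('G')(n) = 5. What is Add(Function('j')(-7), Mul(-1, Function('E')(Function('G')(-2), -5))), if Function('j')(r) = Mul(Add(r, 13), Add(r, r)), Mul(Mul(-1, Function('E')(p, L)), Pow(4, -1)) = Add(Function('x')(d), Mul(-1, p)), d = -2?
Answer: -112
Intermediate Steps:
Function('E')(p, L) = Add(8, Mul(4, p)) (Function('E')(p, L) = Mul(-4, Add(-2, Mul(-1, p))) = Add(8, Mul(4, p)))
Function('j')(r) = Mul(2, r, Add(13, r)) (Function('j')(r) = Mul(Add(13, r), Mul(2, r)) = Mul(2, r, Add(13, r)))
Add(Function('j')(-7), Mul(-1, Function('E')(Function('G')(-2), -5))) = Add(Mul(2, -7, Add(13, -7)), Mul(-1, Add(8, Mul(4, 5)))) = Add(Mul(2, -7, 6), Mul(-1, Add(8, 20))) = Add(-84, Mul(-1, 28)) = Add(-84, -28) = -112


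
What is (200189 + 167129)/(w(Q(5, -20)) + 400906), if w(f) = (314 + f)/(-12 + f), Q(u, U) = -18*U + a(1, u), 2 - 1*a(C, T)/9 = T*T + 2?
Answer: 45180114/49311887 ≈ 0.91621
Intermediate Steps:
a(C, T) = -9*T² (a(C, T) = 18 - 9*(T*T + 2) = 18 - 9*(T² + 2) = 18 - 9*(2 + T²) = 18 + (-18 - 9*T²) = -9*T²)
Q(u, U) = -18*U - 9*u²
w(f) = (314 + f)/(-12 + f)
(200189 + 167129)/(w(Q(5, -20)) + 400906) = (200189 + 167129)/((314 + (-18*(-20) - 9*5²))/(-12 + (-18*(-20) - 9*5²)) + 400906) = 367318/((314 + (360 - 9*25))/(-12 + (360 - 9*25)) + 400906) = 367318/((314 + (360 - 225))/(-12 + (360 - 225)) + 400906) = 367318/((314 + 135)/(-12 + 135) + 400906) = 367318/(449/123 + 400906) = 367318/(49311887/123) = 367318*(123/49311887) = 45180114/49311887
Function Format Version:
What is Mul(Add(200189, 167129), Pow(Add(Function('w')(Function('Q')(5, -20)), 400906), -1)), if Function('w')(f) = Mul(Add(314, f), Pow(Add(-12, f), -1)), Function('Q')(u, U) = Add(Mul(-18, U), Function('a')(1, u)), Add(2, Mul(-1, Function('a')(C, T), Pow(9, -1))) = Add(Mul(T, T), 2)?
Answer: Rational(45180114, 49311887) ≈ 0.91621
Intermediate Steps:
Function('a')(C, T) = Mul(-9, Pow(T, 2)) (Function('a')(C, T) = Add(18, Mul(-9, Add(Mul(T, T), 2))) = Add(18, Mul(-9, Add(Pow(T, 2), 2))) = Add(18, Mul(-9, Add(2, Pow(T, 2)))) = Add(18, Add(-18, Mul(-9, Pow(T, 2)))) = Mul(-9, Pow(T, 2)))
Function('Q')(u, U) = Add(Mul(-18, U), Mul(-9, Pow(u, 2)))
Function('w')(f) = Mul(Pow(Add(-12, f), -1), Add(314, f))
Mul(Add(200189, 167129), Pow(Add(Function('w')(Function('Q')(5, -20)), 400906), -1)) = Mul(Add(200189, 167129), Pow(Add(Mul(Pow(Add(-12, Add(Mul(-18, -20), Mul(-9, Pow(5, 2)))), -1), Add(314, Add(Mul(-18, -20), Mul(-9, Pow(5, 2))))), 400906), -1)) = Mul(367318, Pow(Add(Mul(Pow(Add(-12, Add(360, Mul(-9, 25))), -1), Add(314, Add(360, Mul(-9, 25)))), 400906), -1)) = Mul(367318, Pow(Add(Mul(Pow(Add(-12, Add(360, -225)), -1), Add(314, Add(360, -225))), 400906), -1)) = Mul(367318, Pow(Add(Mul(Pow(Add(-12, 135), -1), Add(314, 135)), 400906), -1)) = Mul(367318, Pow(Add(Mul(Pow(123, -1), 449), 400906), -1)) = Mul(367318, Pow(Add(Mul(Rational(1, 123), 449), 400906), -1)) = Mul(367318, Pow(Add(Rational(449, 123), 400906), -1)) = Mul(367318, Pow(Rational(49311887, 123), -1)) = Mul(367318, Rational(123, 49311887)) = Rational(45180114, 49311887)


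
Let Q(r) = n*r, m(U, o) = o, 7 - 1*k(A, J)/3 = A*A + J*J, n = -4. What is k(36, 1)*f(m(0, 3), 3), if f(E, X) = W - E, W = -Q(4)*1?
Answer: -50310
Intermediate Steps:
k(A, J) = 21 - 3*A² - 3*J² (k(A, J) = 21 - 3*(A*A + J*J) = 21 - 3*(A² + J²) = 21 + (-3*A² - 3*J²) = 21 - 3*A² - 3*J²)
Q(r) = -4*r
W = 16 (W = -(-4)*4*1 = -1*(-16)*1 = 16*1 = 16)
f(E, X) = 16 - E
k(36, 1)*f(m(0, 3), 3) = (21 - 3*36² - 3*1²)*(16 - 1*3) = (21 - 3*1296 - 3*1)*(16 - 3) = (21 - 3888 - 3)*13 = -3870*13 = -50310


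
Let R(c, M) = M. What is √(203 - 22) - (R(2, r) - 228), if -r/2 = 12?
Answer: 252 + √181 ≈ 265.45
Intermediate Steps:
r = -24 (r = -2*12 = -24)
√(203 - 22) - (R(2, r) - 228) = √(203 - 22) - (-24 - 228) = √181 - 1*(-252) = √181 + 252 = 252 + √181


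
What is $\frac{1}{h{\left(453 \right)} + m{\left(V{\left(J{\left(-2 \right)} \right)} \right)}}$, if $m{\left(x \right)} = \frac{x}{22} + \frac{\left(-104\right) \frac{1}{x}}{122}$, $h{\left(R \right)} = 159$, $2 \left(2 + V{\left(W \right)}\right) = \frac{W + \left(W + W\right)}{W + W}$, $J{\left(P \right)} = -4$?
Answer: $\frac{26840}{4284339} \approx 0.0062647$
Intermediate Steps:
$V{\left(W \right)} = - \frac{5}{4}$ ($V{\left(W \right)} = -2 + \frac{\left(W + \left(W + W\right)\right) \frac{1}{W + W}}{2} = -2 + \frac{\left(W + 2 W\right) \frac{1}{2 W}}{2} = -2 + \frac{3 W \frac{1}{2 W}}{2} = -2 + \frac{1}{2} \cdot \frac{3}{2} = -2 + \frac{3}{4} = - \frac{5}{4}$)
$m{\left(x \right)} = - \frac{52}{61 x} + \frac{x}{22}$ ($m{\left(x \right)} = x \frac{1}{22} + - \frac{104}{x} \frac{1}{122} = \frac{x}{22} - \frac{52}{61 x} = - \frac{52}{61 x} + \frac{x}{22}$)
$\frac{1}{h{\left(453 \right)} + m{\left(V{\left(J{\left(-2 \right)} \right)} \right)}} = \frac{1}{159 + \left(- \frac{52}{61 \left(- \frac{5}{4}\right)} + \frac{1}{22} \left(- \frac{5}{4}\right)\right)} = \frac{1}{159 - - \frac{16779}{26840}} = \frac{1}{159 + \left(\frac{208}{305} - \frac{5}{88}\right)} = \frac{1}{159 + \frac{16779}{26840}} = \frac{1}{\frac{4284339}{26840}} = \frac{26840}{4284339}$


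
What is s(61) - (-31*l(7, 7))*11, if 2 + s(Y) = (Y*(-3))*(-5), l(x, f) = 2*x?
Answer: 5687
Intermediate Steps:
s(Y) = -2 + 15*Y (s(Y) = -2 + (Y*(-3))*(-5) = -2 - 3*Y*(-5) = -2 + 15*Y)
s(61) - (-31*l(7, 7))*11 = (-2 + 15*61) - (-62*7)*11 = (-2 + 915) - (-31*14)*11 = 913 - (-434)*11 = 913 - 1*(-4774) = 913 + 4774 = 5687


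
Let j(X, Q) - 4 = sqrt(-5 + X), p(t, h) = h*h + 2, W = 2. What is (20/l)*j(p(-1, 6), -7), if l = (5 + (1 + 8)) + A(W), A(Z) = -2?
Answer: 20/3 + 5*sqrt(33)/3 ≈ 16.241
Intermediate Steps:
p(t, h) = 2 + h**2 (p(t, h) = h**2 + 2 = 2 + h**2)
l = 12 (l = (5 + (1 + 8)) - 2 = (5 + 9) - 2 = 14 - 2 = 12)
j(X, Q) = 4 + sqrt(-5 + X)
(20/l)*j(p(-1, 6), -7) = (20/12)*(4 + sqrt(-5 + (2 + 6**2))) = (20*(1/12))*(4 + sqrt(-5 + (2 + 36))) = 5*(4 + sqrt(-5 + 38))/3 = 5*(4 + sqrt(33))/3 = 20/3 + 5*sqrt(33)/3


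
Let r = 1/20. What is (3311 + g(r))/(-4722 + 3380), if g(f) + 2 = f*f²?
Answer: -26472001/10736000 ≈ -2.4657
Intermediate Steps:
r = 1/20 ≈ 0.050000
g(f) = -2 + f³ (g(f) = -2 + f*f² = -2 + f³)
(3311 + g(r))/(-4722 + 3380) = (3311 + (-2 + (1/20)³))/(-4722 + 3380) = (3311 + (-2 + 1/8000))/(-1342) = (3311 - 15999/8000)*(-1/1342) = (26472001/8000)*(-1/1342) = -26472001/10736000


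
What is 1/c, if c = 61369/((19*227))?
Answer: 4313/61369 ≈ 0.070280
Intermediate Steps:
c = 61369/4313 ≈ 14.229
1/c = 1/(61369/4313) = 4313/61369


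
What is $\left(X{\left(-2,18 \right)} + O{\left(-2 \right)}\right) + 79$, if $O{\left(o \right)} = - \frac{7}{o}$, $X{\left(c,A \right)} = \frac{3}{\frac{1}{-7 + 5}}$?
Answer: $\frac{153}{2} \approx 76.5$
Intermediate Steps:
$X{\left(c,A \right)} = -6$ ($X{\left(c,A \right)} = \frac{3}{\frac{1}{-2}} = \frac{3}{- \frac{1}{2}} = 3 \left(-2\right) = -6$)
$\left(X{\left(-2,18 \right)} + O{\left(-2 \right)}\right) + 79 = \left(-6 - \frac{7}{-2}\right) + 79 = \left(-6 - - \frac{7}{2}\right) + 79 = \left(-6 + \frac{7}{2}\right) + 79 = - \frac{5}{2} + 79 = \frac{153}{2}$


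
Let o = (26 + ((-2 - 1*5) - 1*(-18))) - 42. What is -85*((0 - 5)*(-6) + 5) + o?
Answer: -2980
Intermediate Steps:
o = -5 (o = (26 + ((-2 - 5) + 18)) - 42 = (26 + (-7 + 18)) - 42 = (26 + 11) - 42 = 37 - 42 = -5)
-85*((0 - 5)*(-6) + 5) + o = -85*((0 - 5)*(-6) + 5) - 5 = -85*(-5*(-6) + 5) - 5 = -85*(30 + 5) - 5 = -85*35 - 5 = -2975 - 5 = -2980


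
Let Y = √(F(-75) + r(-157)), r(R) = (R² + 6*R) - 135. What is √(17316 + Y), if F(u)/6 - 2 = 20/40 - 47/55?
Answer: √(52380900 + 55*√71335165)/55 ≈ 132.17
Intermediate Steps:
F(u) = 543/55 (F(u) = 12 + 6*(20/40 - 47/55) = 12 + 6*(20*(1/40) - 47*1/55) = 12 + 6*(½ - 47/55) = 12 + 6*(-39/110) = 12 - 117/55 = 543/55)
r(R) = -135 + R² + 6*R
Y = √71335165/55 (Y = √(543/55 + (-135 + (-157)² + 6*(-157))) = √(543/55 + (-135 + 24649 - 942)) = √(543/55 + 23572) = √(1297003/55) = √71335165/55 ≈ 153.56)
√(17316 + Y) = √(17316 + √71335165/55)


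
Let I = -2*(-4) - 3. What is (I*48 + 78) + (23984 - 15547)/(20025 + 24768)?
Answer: 14252611/44793 ≈ 318.19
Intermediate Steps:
I = 5 (I = 8 - 3 = 5)
(I*48 + 78) + (23984 - 15547)/(20025 + 24768) = (5*48 + 78) + (23984 - 15547)/(20025 + 24768) = (240 + 78) + 8437/44793 = 318 + 8437*(1/44793) = 318 + 8437/44793 = 14252611/44793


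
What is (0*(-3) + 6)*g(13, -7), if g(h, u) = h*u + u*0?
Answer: -546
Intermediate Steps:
g(h, u) = h*u (g(h, u) = h*u + 0 = h*u)
(0*(-3) + 6)*g(13, -7) = (0*(-3) + 6)*(13*(-7)) = (0 + 6)*(-91) = 6*(-91) = -546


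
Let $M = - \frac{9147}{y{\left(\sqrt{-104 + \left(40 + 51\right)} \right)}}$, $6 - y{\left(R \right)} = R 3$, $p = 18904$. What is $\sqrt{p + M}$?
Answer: $\sqrt{\frac{34759 - 18904 i \sqrt{13}}{2 - i \sqrt{13}}} \approx 136.2 - 2.374 i$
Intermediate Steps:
$y{\left(R \right)} = 6 - 3 R$ ($y{\left(R \right)} = 6 - R 3 = 6 - 3 R$)
$M = - \frac{9147}{6 - 3 i \sqrt{13}}$ ($M = - \frac{9147}{6 - 3 \sqrt{-104 + \left(40 + 51\right)}} = - \frac{9147}{6 - 3 \sqrt{-104 + 91}} = - \frac{9147}{6 - 3 \sqrt{-13}} = - \frac{9147}{6 - 3 i \sqrt{13}} \approx -358.71 - 646.67 i$)
$\sqrt{p + M} = \sqrt{18904 - \left(\frac{6098}{17} + \frac{3049 i \sqrt{13}}{17}\right)} = \sqrt{\frac{315270}{17} - \frac{3049 i \sqrt{13}}{17}}$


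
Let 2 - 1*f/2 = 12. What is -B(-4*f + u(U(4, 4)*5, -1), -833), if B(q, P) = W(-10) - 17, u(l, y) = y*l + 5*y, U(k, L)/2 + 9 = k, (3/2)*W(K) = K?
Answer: 71/3 ≈ 23.667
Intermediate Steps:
f = -20 (f = 4 - 2*12 = 4 - 24 = -20)
W(K) = 2*K/3
U(k, L) = -18 + 2*k
u(l, y) = 5*y + l*y (u(l, y) = l*y + 5*y = 5*y + l*y)
B(q, P) = -71/3 (B(q, P) = (2/3)*(-10) - 17 = -20/3 - 17 = -71/3)
-B(-4*f + u(U(4, 4)*5, -1), -833) = -1*(-71/3) = 71/3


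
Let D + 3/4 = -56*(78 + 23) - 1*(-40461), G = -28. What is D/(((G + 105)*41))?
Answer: 139217/12628 ≈ 11.024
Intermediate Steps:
D = 139217/4 (D = -¾ + (-56*(78 + 23) - 1*(-40461)) = -¾ + (-56*101 + 40461) = -¾ + (-5656 + 40461) = -¾ + 34805 = 139217/4 ≈ 34804.)
D/(((G + 105)*41)) = 139217/(4*(((-28 + 105)*41))) = 139217/(4*((77*41))) = (139217/4)/3157 = (139217/4)*(1/3157) = 139217/12628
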